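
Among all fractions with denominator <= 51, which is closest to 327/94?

167/48

Expand x = 327/94 as a continued fraction with the Euclidean algorithm:
  327 = 3*94 + 45, so a_0 = 3.
  94 = 2*45 + 4, so a_1 = 2.
  45 = 11*4 + 1, so a_2 = 11.
  4 = 4*1 + 0, so a_3 = 4.
so x = [3; 2, 11, 4].
Convergents (p_i = a_i*p_{i-1} + p_{i-2}, q_i = a_i*q_{i-1} + q_{i-2} with p_{-2}=0, p_{-1}=1, q_{-2}=1, q_{-1}=0), until the denominator exceeds 51:
  i=0: a_0=3, p_0 = 3*1 + 0 = 3, q_0 = 3*0 + 1 = 1.
  i=1: a_1=2, p_1 = 2*3 + 1 = 7, q_1 = 2*1 + 0 = 2.
  i=2: a_2=11, p_2 = 11*7 + 3 = 80, q_2 = 11*2 + 1 = 23.
  i=3: a_3=4, p_3 = 4*80 + 7 = 327, q_3 = 4*23 + 2 = 94.
q_3 = 94 > 51, so the last convergent with denominator <= 51 is p_2/q_2 = 80/23.
The closest fraction with denominator <= 51 is either p_2/q_2 or the intermediate fraction (k*p_2 + p_1)/(k*q_2 + q_1) with the largest k >= 1 whose denominator stays <= 51; these approach x as k grows, and every other convergent or intermediate fraction in range is farther away.
Largest k: floor((51 - q_1)/q_2) = floor((51 - 2)/23) = 2.
That gives (2*80 + 7)/(2*23 + 2) = 167/48.
Compare the errors: |x - 80/23| = |327*23 - 80*94|/(94*23) = 1/2162, and |x - 167/48| = |327*48 - 167*94|/(94*48) = 2/4512.
Cross-multiplying, 2*2162 = 4324 < 4512 = 1*4512, so 2/4512 is smaller: the intermediate fraction 167/48 is closer to x than 80/23.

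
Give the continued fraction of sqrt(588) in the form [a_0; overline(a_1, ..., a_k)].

[24; overline(4, 48)]

Write x_i = (sqrt(588) + m_i)/d_i with (m_0, d_0) = (0, 1). a_0 = floor(sqrt(588)) = 24, since 24^2 = 576 <= 588 < 625 = 25^2.
Iterate m_{i+1} = d_i*a_i - m_i, d_{i+1} = (588 - m_{i+1}^2)/d_i, a_{i+1} = floor((a_0 + m_{i+1})/d_{i+1}):
  m_1 = 1*24 - 0 = 24, d_1 = (588 - 24^2)/1 = 12/1 = 12, a_1 = floor((24 + 24)/12) = 4.
  m_2 = 12*4 - 24 = 24, d_2 = (588 - 24^2)/12 = 12/12 = 1, a_2 = floor((24 + 24)/1) = 48.
  m_3 = 1*48 - 24 = 24, d_3 = (588 - 24^2)/1 = 12/1 = 12: (m_3, d_3) = (m_1, d_1) = (24, 12), so from here the quotients repeat a_1, a_2; the period length is 2.
Hence the expansion of sqrt(588) is a_0 = 24 followed by the repeating block 4, 48 (period 2).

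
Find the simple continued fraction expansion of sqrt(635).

[25; (5, 50)]

Write x_i = (sqrt(635) + m_i)/d_i with (m_0, d_0) = (0, 1). a_0 = floor(sqrt(635)) = 25, since 25^2 = 625 <= 635 < 676 = 26^2.
Iterate m_{i+1} = d_i*a_i - m_i, d_{i+1} = (635 - m_{i+1}^2)/d_i, a_{i+1} = floor((a_0 + m_{i+1})/d_{i+1}):
  m_1 = 1*25 - 0 = 25, d_1 = (635 - 25^2)/1 = 10/1 = 10, a_1 = floor((25 + 25)/10) = 5.
  m_2 = 10*5 - 25 = 25, d_2 = (635 - 25^2)/10 = 10/10 = 1, a_2 = floor((25 + 25)/1) = 50.
  m_3 = 1*50 - 25 = 25, d_3 = (635 - 25^2)/1 = 10/1 = 10: (m_3, d_3) = (m_1, d_1) = (25, 10), so from here the quotients repeat a_1, a_2; the period length is 2.
Hence the expansion of sqrt(635) is a_0 = 25 followed by the repeating block 5, 50 (period 2).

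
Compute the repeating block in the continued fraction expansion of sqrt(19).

Write x_i = (sqrt(19) + m_i)/d_i with (m_0, d_0) = (0, 1). a_0 = floor(sqrt(19)) = 4, since 4^2 = 16 <= 19 < 25 = 5^2.
Iterate m_{i+1} = d_i*a_i - m_i, d_{i+1} = (19 - m_{i+1}^2)/d_i, a_{i+1} = floor((a_0 + m_{i+1})/d_{i+1}):
  m_1 = 1*4 - 0 = 4, d_1 = (19 - 4^2)/1 = 3/1 = 3, a_1 = floor((4 + 4)/3) = 2.
  m_2 = 3*2 - 4 = 2, d_2 = (19 - 2^2)/3 = 15/3 = 5, a_2 = floor((4 + 2)/5) = 1.
  m_3 = 5*1 - 2 = 3, d_3 = (19 - 3^2)/5 = 10/5 = 2, a_3 = floor((4 + 3)/2) = 3.
  m_4 = 2*3 - 3 = 3, d_4 = (19 - 3^2)/2 = 10/2 = 5, a_4 = floor((4 + 3)/5) = 1.
  m_5 = 5*1 - 3 = 2, d_5 = (19 - 2^2)/5 = 15/5 = 3, a_5 = floor((4 + 2)/3) = 2.
  m_6 = 3*2 - 2 = 4, d_6 = (19 - 4^2)/3 = 3/3 = 1, a_6 = floor((4 + 4)/1) = 8.
  m_7 = 1*8 - 4 = 4, d_7 = (19 - 4^2)/1 = 3/1 = 3: (m_7, d_7) = (m_1, d_1) = (4, 3), so from here the quotients repeat a_1, ..., a_6; the period length is 6.
Hence the expansion of sqrt(19) is a_0 = 4 followed by the repeating block 2, 1, 3, 1, 2, 8 (period 6).

[4; (2, 1, 3, 1, 2, 8)]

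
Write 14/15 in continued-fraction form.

Run the Euclidean algorithm on 14 and 15; the successive quotients are the partial quotients a_0, a_1, ... (each step inverts the fractional part left over by the previous one):
  14 = 0*15 + 14, so a_0 = 0.
  15 = 1*14 + 1, so a_1 = 1.
  14 = 14*1 + 0, so a_2 = 14.
The remainder reaches 0 after 3 divisions, so the expansion has 3 partial quotients, read off in order.

[0; 1, 14]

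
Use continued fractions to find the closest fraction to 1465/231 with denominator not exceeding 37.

Expand x = 1465/231 as a continued fraction with the Euclidean algorithm:
  1465 = 6*231 + 79, so a_0 = 6.
  231 = 2*79 + 73, so a_1 = 2.
  79 = 1*73 + 6, so a_2 = 1.
  73 = 12*6 + 1, so a_3 = 12.
  6 = 6*1 + 0, so a_4 = 6.
so x = [6; 2, 1, 12, 6].
Convergents (p_i = a_i*p_{i-1} + p_{i-2}, q_i = a_i*q_{i-1} + q_{i-2} with p_{-2}=0, p_{-1}=1, q_{-2}=1, q_{-1}=0), until the denominator exceeds 37:
  i=0: a_0=6, p_0 = 6*1 + 0 = 6, q_0 = 6*0 + 1 = 1.
  i=1: a_1=2, p_1 = 2*6 + 1 = 13, q_1 = 2*1 + 0 = 2.
  i=2: a_2=1, p_2 = 1*13 + 6 = 19, q_2 = 1*2 + 1 = 3.
  i=3: a_3=12, p_3 = 12*19 + 13 = 241, q_3 = 12*3 + 2 = 38.
q_3 = 38 > 37, so the last convergent with denominator <= 37 is p_2/q_2 = 19/3.
The closest fraction with denominator <= 37 is either p_2/q_2 or the intermediate fraction (k*p_2 + p_1)/(k*q_2 + q_1) with the largest k >= 1 whose denominator stays <= 37; these approach x as k grows, and every other convergent or intermediate fraction in range is farther away.
Largest k: floor((37 - q_1)/q_2) = floor((37 - 2)/3) = 11.
That gives (11*19 + 13)/(11*3 + 2) = 222/35.
Compare the errors: |x - 19/3| = |1465*3 - 19*231|/(231*3) = 6/693, and |x - 222/35| = |1465*35 - 222*231|/(231*35) = 7/8085.
Cross-multiplying, 7*693 = 4851 < 48510 = 6*8085, so 7/8085 is smaller: the intermediate fraction 222/35 is closer to x than 19/3.

222/35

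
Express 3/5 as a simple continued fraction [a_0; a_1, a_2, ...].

[0; 1, 1, 2]

Run the Euclidean algorithm on 3 and 5; the successive quotients are the partial quotients a_0, a_1, ... (each step inverts the fractional part left over by the previous one):
  3 = 0*5 + 3, so a_0 = 0.
  5 = 1*3 + 2, so a_1 = 1.
  3 = 1*2 + 1, so a_2 = 1.
  2 = 2*1 + 0, so a_3 = 2.
The remainder reaches 0 after 4 divisions, so the expansion has 4 partial quotients, read off in order.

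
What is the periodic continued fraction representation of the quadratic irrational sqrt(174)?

[13; (5, 4, 5, 26)]

Write x_i = (sqrt(174) + m_i)/d_i with (m_0, d_0) = (0, 1). a_0 = floor(sqrt(174)) = 13, since 13^2 = 169 <= 174 < 196 = 14^2.
Iterate m_{i+1} = d_i*a_i - m_i, d_{i+1} = (174 - m_{i+1}^2)/d_i, a_{i+1} = floor((a_0 + m_{i+1})/d_{i+1}):
  m_1 = 1*13 - 0 = 13, d_1 = (174 - 13^2)/1 = 5/1 = 5, a_1 = floor((13 + 13)/5) = 5.
  m_2 = 5*5 - 13 = 12, d_2 = (174 - 12^2)/5 = 30/5 = 6, a_2 = floor((13 + 12)/6) = 4.
  m_3 = 6*4 - 12 = 12, d_3 = (174 - 12^2)/6 = 30/6 = 5, a_3 = floor((13 + 12)/5) = 5.
  m_4 = 5*5 - 12 = 13, d_4 = (174 - 13^2)/5 = 5/5 = 1, a_4 = floor((13 + 13)/1) = 26.
  m_5 = 1*26 - 13 = 13, d_5 = (174 - 13^2)/1 = 5/1 = 5: (m_5, d_5) = (m_1, d_1) = (13, 5), so from here the quotients repeat a_1, ..., a_4; the period length is 4.
Hence the expansion of sqrt(174) is a_0 = 13 followed by the repeating block 5, 4, 5, 26 (period 4).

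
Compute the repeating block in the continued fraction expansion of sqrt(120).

[10; (1, 20)]

Write x_i = (sqrt(120) + m_i)/d_i with (m_0, d_0) = (0, 1). a_0 = floor(sqrt(120)) = 10, since 10^2 = 100 <= 120 < 121 = 11^2.
Iterate m_{i+1} = d_i*a_i - m_i, d_{i+1} = (120 - m_{i+1}^2)/d_i, a_{i+1} = floor((a_0 + m_{i+1})/d_{i+1}):
  m_1 = 1*10 - 0 = 10, d_1 = (120 - 10^2)/1 = 20/1 = 20, a_1 = floor((10 + 10)/20) = 1.
  m_2 = 20*1 - 10 = 10, d_2 = (120 - 10^2)/20 = 20/20 = 1, a_2 = floor((10 + 10)/1) = 20.
  m_3 = 1*20 - 10 = 10, d_3 = (120 - 10^2)/1 = 20/1 = 20: (m_3, d_3) = (m_1, d_1) = (10, 20), so from here the quotients repeat a_1, a_2; the period length is 2.
Hence the expansion of sqrt(120) is a_0 = 10 followed by the repeating block 1, 20 (period 2).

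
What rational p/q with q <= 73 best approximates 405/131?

34/11

Expand x = 405/131 as a continued fraction with the Euclidean algorithm:
  405 = 3*131 + 12, so a_0 = 3.
  131 = 10*12 + 11, so a_1 = 10.
  12 = 1*11 + 1, so a_2 = 1.
  11 = 11*1 + 0, so a_3 = 11.
so x = [3; 10, 1, 11].
Convergents (p_i = a_i*p_{i-1} + p_{i-2}, q_i = a_i*q_{i-1} + q_{i-2} with p_{-2}=0, p_{-1}=1, q_{-2}=1, q_{-1}=0), until the denominator exceeds 73:
  i=0: a_0=3, p_0 = 3*1 + 0 = 3, q_0 = 3*0 + 1 = 1.
  i=1: a_1=10, p_1 = 10*3 + 1 = 31, q_1 = 10*1 + 0 = 10.
  i=2: a_2=1, p_2 = 1*31 + 3 = 34, q_2 = 1*10 + 1 = 11.
  i=3: a_3=11, p_3 = 11*34 + 31 = 405, q_3 = 11*11 + 10 = 131.
q_3 = 131 > 73, so the last convergent with denominator <= 73 is p_2/q_2 = 34/11.
The closest fraction with denominator <= 73 is either p_2/q_2 or the intermediate fraction (k*p_2 + p_1)/(k*q_2 + q_1) with the largest k >= 1 whose denominator stays <= 73; these approach x as k grows, and every other convergent or intermediate fraction in range is farther away.
Largest k: floor((73 - q_1)/q_2) = floor((73 - 10)/11) = 5.
That gives (5*34 + 31)/(5*11 + 10) = 201/65.
Compare the errors: |x - 34/11| = |405*11 - 34*131|/(131*11) = 1/1441, and |x - 201/65| = |405*65 - 201*131|/(131*65) = 6/8515.
Cross-multiplying, 1*8515 = 8515 < 8646 = 6*1441, so 1/1441 is smaller: the convergent 34/11 is closer to x than 201/65.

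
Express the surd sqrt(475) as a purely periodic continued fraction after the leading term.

Write x_i = (sqrt(475) + m_i)/d_i with (m_0, d_0) = (0, 1). a_0 = floor(sqrt(475)) = 21, since 21^2 = 441 <= 475 < 484 = 22^2.
Iterate m_{i+1} = d_i*a_i - m_i, d_{i+1} = (475 - m_{i+1}^2)/d_i, a_{i+1} = floor((a_0 + m_{i+1})/d_{i+1}):
  m_1 = 1*21 - 0 = 21, d_1 = (475 - 21^2)/1 = 34/1 = 34, a_1 = floor((21 + 21)/34) = 1.
  m_2 = 34*1 - 21 = 13, d_2 = (475 - 13^2)/34 = 306/34 = 9, a_2 = floor((21 + 13)/9) = 3.
  m_3 = 9*3 - 13 = 14, d_3 = (475 - 14^2)/9 = 279/9 = 31, a_3 = floor((21 + 14)/31) = 1.
  m_4 = 31*1 - 14 = 17, d_4 = (475 - 17^2)/31 = 186/31 = 6, a_4 = floor((21 + 17)/6) = 6.
  m_5 = 6*6 - 17 = 19, d_5 = (475 - 19^2)/6 = 114/6 = 19, a_5 = floor((21 + 19)/19) = 2.
  m_6 = 19*2 - 19 = 19, d_6 = (475 - 19^2)/19 = 114/19 = 6, a_6 = floor((21 + 19)/6) = 6.
  m_7 = 6*6 - 19 = 17, d_7 = (475 - 17^2)/6 = 186/6 = 31, a_7 = floor((21 + 17)/31) = 1.
  m_8 = 31*1 - 17 = 14, d_8 = (475 - 14^2)/31 = 279/31 = 9, a_8 = floor((21 + 14)/9) = 3.
  m_9 = 9*3 - 14 = 13, d_9 = (475 - 13^2)/9 = 306/9 = 34, a_9 = floor((21 + 13)/34) = 1.
  m_10 = 34*1 - 13 = 21, d_10 = (475 - 21^2)/34 = 34/34 = 1, a_10 = floor((21 + 21)/1) = 42.
  m_11 = 1*42 - 21 = 21, d_11 = (475 - 21^2)/1 = 34/1 = 34: (m_11, d_11) = (m_1, d_1) = (21, 34), so from here the quotients repeat a_1, ..., a_10; the period length is 10.
Hence the expansion of sqrt(475) is a_0 = 21 followed by the repeating block 1, 3, 1, 6, 2, 6, 1, 3, 1, 42 (period 10).

[21; (1, 3, 1, 6, 2, 6, 1, 3, 1, 42)]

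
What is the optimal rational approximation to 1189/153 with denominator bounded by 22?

Expand x = 1189/153 as a continued fraction with the Euclidean algorithm:
  1189 = 7*153 + 118, so a_0 = 7.
  153 = 1*118 + 35, so a_1 = 1.
  118 = 3*35 + 13, so a_2 = 3.
  35 = 2*13 + 9, so a_3 = 2.
  13 = 1*9 + 4, so a_4 = 1.
  9 = 2*4 + 1, so a_5 = 2.
  4 = 4*1 + 0, so a_6 = 4.
so x = [7; 1, 3, 2, 1, 2, 4].
Convergents (p_i = a_i*p_{i-1} + p_{i-2}, q_i = a_i*q_{i-1} + q_{i-2} with p_{-2}=0, p_{-1}=1, q_{-2}=1, q_{-1}=0), until the denominator exceeds 22:
  i=0: a_0=7, p_0 = 7*1 + 0 = 7, q_0 = 7*0 + 1 = 1.
  i=1: a_1=1, p_1 = 1*7 + 1 = 8, q_1 = 1*1 + 0 = 1.
  i=2: a_2=3, p_2 = 3*8 + 7 = 31, q_2 = 3*1 + 1 = 4.
  i=3: a_3=2, p_3 = 2*31 + 8 = 70, q_3 = 2*4 + 1 = 9.
  i=4: a_4=1, p_4 = 1*70 + 31 = 101, q_4 = 1*9 + 4 = 13.
  i=5: a_5=2, p_5 = 2*101 + 70 = 272, q_5 = 2*13 + 9 = 35.
q_5 = 35 > 22, so the last convergent with denominator <= 22 is p_4/q_4 = 101/13.
The closest fraction with denominator <= 22 is either p_4/q_4 or the intermediate fraction (k*p_4 + p_3)/(k*q_4 + q_3) with the largest k >= 1 whose denominator stays <= 22; these approach x as k grows, and every other convergent or intermediate fraction in range is farther away.
Largest k: floor((22 - q_3)/q_4) = floor((22 - 9)/13) = 1.
That gives (1*101 + 70)/(1*13 + 9) = 171/22.
Compare the errors: |x - 101/13| = |1189*13 - 101*153|/(153*13) = 4/1989, and |x - 171/22| = |1189*22 - 171*153|/(153*22) = 5/3366.
Cross-multiplying, 5*1989 = 9945 < 13464 = 4*3366, so 5/3366 is smaller: the intermediate fraction 171/22 is closer to x than 101/13.

171/22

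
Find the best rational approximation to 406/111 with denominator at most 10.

11/3

Expand x = 406/111 as a continued fraction with the Euclidean algorithm:
  406 = 3*111 + 73, so a_0 = 3.
  111 = 1*73 + 38, so a_1 = 1.
  73 = 1*38 + 35, so a_2 = 1.
  38 = 1*35 + 3, so a_3 = 1.
  35 = 11*3 + 2, so a_4 = 11.
  3 = 1*2 + 1, so a_5 = 1.
  2 = 2*1 + 0, so a_6 = 2.
so x = [3; 1, 1, 1, 11, 1, 2].
Convergents (p_i = a_i*p_{i-1} + p_{i-2}, q_i = a_i*q_{i-1} + q_{i-2} with p_{-2}=0, p_{-1}=1, q_{-2}=1, q_{-1}=0), until the denominator exceeds 10:
  i=0: a_0=3, p_0 = 3*1 + 0 = 3, q_0 = 3*0 + 1 = 1.
  i=1: a_1=1, p_1 = 1*3 + 1 = 4, q_1 = 1*1 + 0 = 1.
  i=2: a_2=1, p_2 = 1*4 + 3 = 7, q_2 = 1*1 + 1 = 2.
  i=3: a_3=1, p_3 = 1*7 + 4 = 11, q_3 = 1*2 + 1 = 3.
  i=4: a_4=11, p_4 = 11*11 + 7 = 128, q_4 = 11*3 + 2 = 35.
q_4 = 35 > 10, so the last convergent with denominator <= 10 is p_3/q_3 = 11/3.
The closest fraction with denominator <= 10 is either p_3/q_3 or the intermediate fraction (k*p_3 + p_2)/(k*q_3 + q_2) with the largest k >= 1 whose denominator stays <= 10; these approach x as k grows, and every other convergent or intermediate fraction in range is farther away.
Largest k: floor((10 - q_2)/q_3) = floor((10 - 2)/3) = 2.
That gives (2*11 + 7)/(2*3 + 2) = 29/8.
Compare the errors: |x - 11/3| = |406*3 - 11*111|/(111*3) = 3/333, and |x - 29/8| = |406*8 - 29*111|/(111*8) = 29/888.
Cross-multiplying, 3*888 = 2664 < 9657 = 29*333, so 3/333 is smaller: the convergent 11/3 is closer to x than 29/8.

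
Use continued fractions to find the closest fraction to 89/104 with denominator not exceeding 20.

6/7

Expand x = 89/104 as a continued fraction with the Euclidean algorithm:
  89 = 0*104 + 89, so a_0 = 0.
  104 = 1*89 + 15, so a_1 = 1.
  89 = 5*15 + 14, so a_2 = 5.
  15 = 1*14 + 1, so a_3 = 1.
  14 = 14*1 + 0, so a_4 = 14.
so x = [0; 1, 5, 1, 14].
Convergents (p_i = a_i*p_{i-1} + p_{i-2}, q_i = a_i*q_{i-1} + q_{i-2} with p_{-2}=0, p_{-1}=1, q_{-2}=1, q_{-1}=0), until the denominator exceeds 20:
  i=0: a_0=0, p_0 = 0*1 + 0 = 0, q_0 = 0*0 + 1 = 1.
  i=1: a_1=1, p_1 = 1*0 + 1 = 1, q_1 = 1*1 + 0 = 1.
  i=2: a_2=5, p_2 = 5*1 + 0 = 5, q_2 = 5*1 + 1 = 6.
  i=3: a_3=1, p_3 = 1*5 + 1 = 6, q_3 = 1*6 + 1 = 7.
  i=4: a_4=14, p_4 = 14*6 + 5 = 89, q_4 = 14*7 + 6 = 104.
q_4 = 104 > 20, so the last convergent with denominator <= 20 is p_3/q_3 = 6/7.
The closest fraction with denominator <= 20 is either p_3/q_3 or the intermediate fraction (k*p_3 + p_2)/(k*q_3 + q_2) with the largest k >= 1 whose denominator stays <= 20; these approach x as k grows, and every other convergent or intermediate fraction in range is farther away.
Largest k: floor((20 - q_2)/q_3) = floor((20 - 6)/7) = 2.
That gives (2*6 + 5)/(2*7 + 6) = 17/20.
Compare the errors: |x - 6/7| = |89*7 - 6*104|/(104*7) = 1/728, and |x - 17/20| = |89*20 - 17*104|/(104*20) = 12/2080.
Cross-multiplying, 1*2080 = 2080 < 8736 = 12*728, so 1/728 is smaller: the convergent 6/7 is closer to x than 17/20.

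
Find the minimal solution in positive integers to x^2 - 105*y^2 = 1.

(x, y) = (41, 4)

First expand sqrt(105) as a continued fraction. With x_i = (sqrt(105) + m_i)/d_i and (m_0, d_0) = (0, 1): a_0 = floor(sqrt(105)) = 10, since 10^2 = 100 <= 105 < 121 = 11^2.
Iterate m_{i+1} = d_i*a_i - m_i, d_{i+1} = (105 - m_{i+1}^2)/d_i, a_{i+1} = floor((a_0 + m_{i+1})/d_{i+1}):
  m_1 = 1*10 - 0 = 10, d_1 = (105 - 10^2)/1 = 5/1 = 5, a_1 = floor((10 + 10)/5) = 4.
  m_2 = 5*4 - 10 = 10, d_2 = (105 - 10^2)/5 = 5/5 = 1, a_2 = floor((10 + 10)/1) = 20.
  m_3 = 1*20 - 10 = 10, d_3 = (105 - 10^2)/1 = 5/1 = 5: (m_3, d_3) = (m_1, d_1) = (10, 5), so from here the quotients repeat a_1, a_2; the period length is 2.
So sqrt(105) = [10; (4, 20)] with period length k = 2.
k is even, so the fundamental solution of x^2 - 105y^2 = 1 is (p_{k-1}, q_{k-1}) = (p_1, q_1); compute convergents through index 1.
Convergents (p_i = a_i*p_{i-1} + p_{i-2}, q_i = a_i*q_{i-1} + q_{i-2} with p_{-2}=0, p_{-1}=1, q_{-2}=1, q_{-1}=0):
  i=0: a_0=10, p_0 = 10*1 + 0 = 10, q_0 = 10*0 + 1 = 1.
  i=1: a_1=4, p_1 = 4*10 + 1 = 41, q_1 = 4*1 + 0 = 4.
Check: 41^2 - 105*4^2 = 1681 - 1680 = 1, so (x, y) = (41, 4) solves the equation, and by the theorem it is the least positive solution.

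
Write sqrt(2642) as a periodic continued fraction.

[51; (2, 2, 102)]

Write x_i = (sqrt(2642) + m_i)/d_i with (m_0, d_0) = (0, 1). a_0 = floor(sqrt(2642)) = 51, since 51^2 = 2601 <= 2642 < 2704 = 52^2.
Iterate m_{i+1} = d_i*a_i - m_i, d_{i+1} = (2642 - m_{i+1}^2)/d_i, a_{i+1} = floor((a_0 + m_{i+1})/d_{i+1}):
  m_1 = 1*51 - 0 = 51, d_1 = (2642 - 51^2)/1 = 41/1 = 41, a_1 = floor((51 + 51)/41) = 2.
  m_2 = 41*2 - 51 = 31, d_2 = (2642 - 31^2)/41 = 1681/41 = 41, a_2 = floor((51 + 31)/41) = 2.
  m_3 = 41*2 - 31 = 51, d_3 = (2642 - 51^2)/41 = 41/41 = 1, a_3 = floor((51 + 51)/1) = 102.
  m_4 = 1*102 - 51 = 51, d_4 = (2642 - 51^2)/1 = 41/1 = 41: (m_4, d_4) = (m_1, d_1) = (51, 41), so from here the quotients repeat a_1, ..., a_3; the period length is 3.
Hence the expansion of sqrt(2642) is a_0 = 51 followed by the repeating block 2, 2, 102 (period 3).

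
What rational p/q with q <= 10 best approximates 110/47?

7/3

Expand x = 110/47 as a continued fraction with the Euclidean algorithm:
  110 = 2*47 + 16, so a_0 = 2.
  47 = 2*16 + 15, so a_1 = 2.
  16 = 1*15 + 1, so a_2 = 1.
  15 = 15*1 + 0, so a_3 = 15.
so x = [2; 2, 1, 15].
Convergents (p_i = a_i*p_{i-1} + p_{i-2}, q_i = a_i*q_{i-1} + q_{i-2} with p_{-2}=0, p_{-1}=1, q_{-2}=1, q_{-1}=0), until the denominator exceeds 10:
  i=0: a_0=2, p_0 = 2*1 + 0 = 2, q_0 = 2*0 + 1 = 1.
  i=1: a_1=2, p_1 = 2*2 + 1 = 5, q_1 = 2*1 + 0 = 2.
  i=2: a_2=1, p_2 = 1*5 + 2 = 7, q_2 = 1*2 + 1 = 3.
  i=3: a_3=15, p_3 = 15*7 + 5 = 110, q_3 = 15*3 + 2 = 47.
q_3 = 47 > 10, so the last convergent with denominator <= 10 is p_2/q_2 = 7/3.
The closest fraction with denominator <= 10 is either p_2/q_2 or the intermediate fraction (k*p_2 + p_1)/(k*q_2 + q_1) with the largest k >= 1 whose denominator stays <= 10; these approach x as k grows, and every other convergent or intermediate fraction in range is farther away.
Largest k: floor((10 - q_1)/q_2) = floor((10 - 2)/3) = 2.
That gives (2*7 + 5)/(2*3 + 2) = 19/8.
Compare the errors: |x - 7/3| = |110*3 - 7*47|/(47*3) = 1/141, and |x - 19/8| = |110*8 - 19*47|/(47*8) = 13/376.
Cross-multiplying, 1*376 = 376 < 1833 = 13*141, so 1/141 is smaller: the convergent 7/3 is closer to x than 19/8.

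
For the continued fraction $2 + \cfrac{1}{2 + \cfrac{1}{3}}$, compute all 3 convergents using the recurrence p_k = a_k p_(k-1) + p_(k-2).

Using the convergent recurrence p_i = a_i*p_{i-1} + p_{i-2}, q_i = a_i*q_{i-1} + q_{i-2} with p_{-2}=0, p_{-1}=1, q_{-2}=1, q_{-1}=0:
  i=0: a_0=2, p_0 = 2*1 + 0 = 2, q_0 = 2*0 + 1 = 1.
  i=1: a_1=2, p_1 = 2*2 + 1 = 5, q_1 = 2*1 + 0 = 2.
  i=2: a_2=3, p_2 = 3*5 + 2 = 17, q_2 = 3*2 + 1 = 7.

2/1, 5/2, 17/7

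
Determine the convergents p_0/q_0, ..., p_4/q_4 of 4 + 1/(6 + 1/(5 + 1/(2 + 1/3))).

4/1, 25/6, 129/31, 283/68, 978/235

Using the convergent recurrence p_i = a_i*p_{i-1} + p_{i-2}, q_i = a_i*q_{i-1} + q_{i-2} with p_{-2}=0, p_{-1}=1, q_{-2}=1, q_{-1}=0:
  i=0: a_0=4, p_0 = 4*1 + 0 = 4, q_0 = 4*0 + 1 = 1.
  i=1: a_1=6, p_1 = 6*4 + 1 = 25, q_1 = 6*1 + 0 = 6.
  i=2: a_2=5, p_2 = 5*25 + 4 = 129, q_2 = 5*6 + 1 = 31.
  i=3: a_3=2, p_3 = 2*129 + 25 = 283, q_3 = 2*31 + 6 = 68.
  i=4: a_4=3, p_4 = 3*283 + 129 = 978, q_4 = 3*68 + 31 = 235.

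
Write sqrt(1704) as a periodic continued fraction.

[41; (3, 1, 1, 2, 1, 2, 1, 2, 1, 1, 3, 82)]

Write x_i = (sqrt(1704) + m_i)/d_i with (m_0, d_0) = (0, 1). a_0 = floor(sqrt(1704)) = 41, since 41^2 = 1681 <= 1704 < 1764 = 42^2.
Iterate m_{i+1} = d_i*a_i - m_i, d_{i+1} = (1704 - m_{i+1}^2)/d_i, a_{i+1} = floor((a_0 + m_{i+1})/d_{i+1}):
  m_1 = 1*41 - 0 = 41, d_1 = (1704 - 41^2)/1 = 23/1 = 23, a_1 = floor((41 + 41)/23) = 3.
  m_2 = 23*3 - 41 = 28, d_2 = (1704 - 28^2)/23 = 920/23 = 40, a_2 = floor((41 + 28)/40) = 1.
  m_3 = 40*1 - 28 = 12, d_3 = (1704 - 12^2)/40 = 1560/40 = 39, a_3 = floor((41 + 12)/39) = 1.
  m_4 = 39*1 - 12 = 27, d_4 = (1704 - 27^2)/39 = 975/39 = 25, a_4 = floor((41 + 27)/25) = 2.
  m_5 = 25*2 - 27 = 23, d_5 = (1704 - 23^2)/25 = 1175/25 = 47, a_5 = floor((41 + 23)/47) = 1.
  m_6 = 47*1 - 23 = 24, d_6 = (1704 - 24^2)/47 = 1128/47 = 24, a_6 = floor((41 + 24)/24) = 2.
  m_7 = 24*2 - 24 = 24, d_7 = (1704 - 24^2)/24 = 1128/24 = 47, a_7 = floor((41 + 24)/47) = 1.
  m_8 = 47*1 - 24 = 23, d_8 = (1704 - 23^2)/47 = 1175/47 = 25, a_8 = floor((41 + 23)/25) = 2.
  m_9 = 25*2 - 23 = 27, d_9 = (1704 - 27^2)/25 = 975/25 = 39, a_9 = floor((41 + 27)/39) = 1.
  m_10 = 39*1 - 27 = 12, d_10 = (1704 - 12^2)/39 = 1560/39 = 40, a_10 = floor((41 + 12)/40) = 1.
  m_11 = 40*1 - 12 = 28, d_11 = (1704 - 28^2)/40 = 920/40 = 23, a_11 = floor((41 + 28)/23) = 3.
  m_12 = 23*3 - 28 = 41, d_12 = (1704 - 41^2)/23 = 23/23 = 1, a_12 = floor((41 + 41)/1) = 82.
  m_13 = 1*82 - 41 = 41, d_13 = (1704 - 41^2)/1 = 23/1 = 23: (m_13, d_13) = (m_1, d_1) = (41, 23), so from here the quotients repeat a_1, ..., a_12; the period length is 12.
Hence the expansion of sqrt(1704) is a_0 = 41 followed by the repeating block 3, 1, 1, 2, 1, 2, 1, 2, 1, 1, 3, 82 (period 12).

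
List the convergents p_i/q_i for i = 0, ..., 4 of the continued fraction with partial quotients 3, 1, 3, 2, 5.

Using the convergent recurrence p_i = a_i*p_{i-1} + p_{i-2}, q_i = a_i*q_{i-1} + q_{i-2} with p_{-2}=0, p_{-1}=1, q_{-2}=1, q_{-1}=0:
  i=0: a_0=3, p_0 = 3*1 + 0 = 3, q_0 = 3*0 + 1 = 1.
  i=1: a_1=1, p_1 = 1*3 + 1 = 4, q_1 = 1*1 + 0 = 1.
  i=2: a_2=3, p_2 = 3*4 + 3 = 15, q_2 = 3*1 + 1 = 4.
  i=3: a_3=2, p_3 = 2*15 + 4 = 34, q_3 = 2*4 + 1 = 9.
  i=4: a_4=5, p_4 = 5*34 + 15 = 185, q_4 = 5*9 + 4 = 49.

3/1, 4/1, 15/4, 34/9, 185/49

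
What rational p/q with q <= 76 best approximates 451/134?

138/41

Expand x = 451/134 as a continued fraction with the Euclidean algorithm:
  451 = 3*134 + 49, so a_0 = 3.
  134 = 2*49 + 36, so a_1 = 2.
  49 = 1*36 + 13, so a_2 = 1.
  36 = 2*13 + 10, so a_3 = 2.
  13 = 1*10 + 3, so a_4 = 1.
  10 = 3*3 + 1, so a_5 = 3.
  3 = 3*1 + 0, so a_6 = 3.
so x = [3; 2, 1, 2, 1, 3, 3].
Convergents (p_i = a_i*p_{i-1} + p_{i-2}, q_i = a_i*q_{i-1} + q_{i-2} with p_{-2}=0, p_{-1}=1, q_{-2}=1, q_{-1}=0), until the denominator exceeds 76:
  i=0: a_0=3, p_0 = 3*1 + 0 = 3, q_0 = 3*0 + 1 = 1.
  i=1: a_1=2, p_1 = 2*3 + 1 = 7, q_1 = 2*1 + 0 = 2.
  i=2: a_2=1, p_2 = 1*7 + 3 = 10, q_2 = 1*2 + 1 = 3.
  i=3: a_3=2, p_3 = 2*10 + 7 = 27, q_3 = 2*3 + 2 = 8.
  i=4: a_4=1, p_4 = 1*27 + 10 = 37, q_4 = 1*8 + 3 = 11.
  i=5: a_5=3, p_5 = 3*37 + 27 = 138, q_5 = 3*11 + 8 = 41.
  i=6: a_6=3, p_6 = 3*138 + 37 = 451, q_6 = 3*41 + 11 = 134.
q_6 = 134 > 76, so the last convergent with denominator <= 76 is p_5/q_5 = 138/41.
The closest fraction with denominator <= 76 is either p_5/q_5 or the intermediate fraction (k*p_5 + p_4)/(k*q_5 + q_4) with the largest k >= 1 whose denominator stays <= 76; these approach x as k grows, and every other convergent or intermediate fraction in range is farther away.
Largest k: floor((76 - q_4)/q_5) = floor((76 - 11)/41) = 1.
That gives (1*138 + 37)/(1*41 + 11) = 175/52.
Compare the errors: |x - 138/41| = |451*41 - 138*134|/(134*41) = 1/5494, and |x - 175/52| = |451*52 - 175*134|/(134*52) = 2/6968.
Cross-multiplying, 1*6968 = 6968 < 10988 = 2*5494, so 1/5494 is smaller: the convergent 138/41 is closer to x than 175/52.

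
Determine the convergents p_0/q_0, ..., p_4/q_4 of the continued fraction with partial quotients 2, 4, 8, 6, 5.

Using the convergent recurrence p_i = a_i*p_{i-1} + p_{i-2}, q_i = a_i*q_{i-1} + q_{i-2} with p_{-2}=0, p_{-1}=1, q_{-2}=1, q_{-1}=0:
  i=0: a_0=2, p_0 = 2*1 + 0 = 2, q_0 = 2*0 + 1 = 1.
  i=1: a_1=4, p_1 = 4*2 + 1 = 9, q_1 = 4*1 + 0 = 4.
  i=2: a_2=8, p_2 = 8*9 + 2 = 74, q_2 = 8*4 + 1 = 33.
  i=3: a_3=6, p_3 = 6*74 + 9 = 453, q_3 = 6*33 + 4 = 202.
  i=4: a_4=5, p_4 = 5*453 + 74 = 2339, q_4 = 5*202 + 33 = 1043.

2/1, 9/4, 74/33, 453/202, 2339/1043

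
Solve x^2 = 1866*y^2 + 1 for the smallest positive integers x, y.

(x, y) = (15551, 360)

First expand sqrt(1866) as a continued fraction. With x_i = (sqrt(1866) + m_i)/d_i and (m_0, d_0) = (0, 1): a_0 = floor(sqrt(1866)) = 43, since 43^2 = 1849 <= 1866 < 1936 = 44^2.
Iterate m_{i+1} = d_i*a_i - m_i, d_{i+1} = (1866 - m_{i+1}^2)/d_i, a_{i+1} = floor((a_0 + m_{i+1})/d_{i+1}):
  m_1 = 1*43 - 0 = 43, d_1 = (1866 - 43^2)/1 = 17/1 = 17, a_1 = floor((43 + 43)/17) = 5.
  m_2 = 17*5 - 43 = 42, d_2 = (1866 - 42^2)/17 = 102/17 = 6, a_2 = floor((43 + 42)/6) = 14.
  m_3 = 6*14 - 42 = 42, d_3 = (1866 - 42^2)/6 = 102/6 = 17, a_3 = floor((43 + 42)/17) = 5.
  m_4 = 17*5 - 42 = 43, d_4 = (1866 - 43^2)/17 = 17/17 = 1, a_4 = floor((43 + 43)/1) = 86.
  m_5 = 1*86 - 43 = 43, d_5 = (1866 - 43^2)/1 = 17/1 = 17: (m_5, d_5) = (m_1, d_1) = (43, 17), so from here the quotients repeat a_1, ..., a_4; the period length is 4.
So sqrt(1866) = [43; (5, 14, 5, 86)] with period length k = 4.
k is even, so the fundamental solution of x^2 - 1866y^2 = 1 is (p_{k-1}, q_{k-1}) = (p_3, q_3); compute convergents through index 3.
Convergents (p_i = a_i*p_{i-1} + p_{i-2}, q_i = a_i*q_{i-1} + q_{i-2} with p_{-2}=0, p_{-1}=1, q_{-2}=1, q_{-1}=0):
  i=0: a_0=43, p_0 = 43*1 + 0 = 43, q_0 = 43*0 + 1 = 1.
  i=1: a_1=5, p_1 = 5*43 + 1 = 216, q_1 = 5*1 + 0 = 5.
  i=2: a_2=14, p_2 = 14*216 + 43 = 3067, q_2 = 14*5 + 1 = 71.
  i=3: a_3=5, p_3 = 5*3067 + 216 = 15551, q_3 = 5*71 + 5 = 360.
Check: 15551^2 - 1866*360^2 = 241833601 - 241833600 = 1, so (x, y) = (15551, 360) solves the equation, and by the theorem it is the least positive solution.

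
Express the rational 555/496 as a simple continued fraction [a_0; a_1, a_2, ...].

Run the Euclidean algorithm on 555 and 496; the successive quotients are the partial quotients a_0, a_1, ... (each step inverts the fractional part left over by the previous one):
  555 = 1*496 + 59, so a_0 = 1.
  496 = 8*59 + 24, so a_1 = 8.
  59 = 2*24 + 11, so a_2 = 2.
  24 = 2*11 + 2, so a_3 = 2.
  11 = 5*2 + 1, so a_4 = 5.
  2 = 2*1 + 0, so a_5 = 2.
The remainder reaches 0 after 6 divisions, so the expansion has 6 partial quotients, read off in order.

[1; 8, 2, 2, 5, 2]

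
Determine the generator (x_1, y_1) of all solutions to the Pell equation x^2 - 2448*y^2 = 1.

(x, y) = (2177, 44)

First expand sqrt(2448) as a continued fraction. With x_i = (sqrt(2448) + m_i)/d_i and (m_0, d_0) = (0, 1): a_0 = floor(sqrt(2448)) = 49, since 49^2 = 2401 <= 2448 < 2500 = 50^2.
Iterate m_{i+1} = d_i*a_i - m_i, d_{i+1} = (2448 - m_{i+1}^2)/d_i, a_{i+1} = floor((a_0 + m_{i+1})/d_{i+1}):
  m_1 = 1*49 - 0 = 49, d_1 = (2448 - 49^2)/1 = 47/1 = 47, a_1 = floor((49 + 49)/47) = 2.
  m_2 = 47*2 - 49 = 45, d_2 = (2448 - 45^2)/47 = 423/47 = 9, a_2 = floor((49 + 45)/9) = 10.
  m_3 = 9*10 - 45 = 45, d_3 = (2448 - 45^2)/9 = 423/9 = 47, a_3 = floor((49 + 45)/47) = 2.
  m_4 = 47*2 - 45 = 49, d_4 = (2448 - 49^2)/47 = 47/47 = 1, a_4 = floor((49 + 49)/1) = 98.
  m_5 = 1*98 - 49 = 49, d_5 = (2448 - 49^2)/1 = 47/1 = 47: (m_5, d_5) = (m_1, d_1) = (49, 47), so from here the quotients repeat a_1, ..., a_4; the period length is 4.
So sqrt(2448) = [49; (2, 10, 2, 98)] with period length k = 4.
k is even, so the fundamental solution of x^2 - 2448y^2 = 1 is (p_{k-1}, q_{k-1}) = (p_3, q_3); compute convergents through index 3.
Convergents (p_i = a_i*p_{i-1} + p_{i-2}, q_i = a_i*q_{i-1} + q_{i-2} with p_{-2}=0, p_{-1}=1, q_{-2}=1, q_{-1}=0):
  i=0: a_0=49, p_0 = 49*1 + 0 = 49, q_0 = 49*0 + 1 = 1.
  i=1: a_1=2, p_1 = 2*49 + 1 = 99, q_1 = 2*1 + 0 = 2.
  i=2: a_2=10, p_2 = 10*99 + 49 = 1039, q_2 = 10*2 + 1 = 21.
  i=3: a_3=2, p_3 = 2*1039 + 99 = 2177, q_3 = 2*21 + 2 = 44.
Check: 2177^2 - 2448*44^2 = 4739329 - 4739328 = 1, so (x, y) = (2177, 44) solves the equation, and by the theorem it is the least positive solution.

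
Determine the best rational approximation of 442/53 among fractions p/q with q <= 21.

25/3

Expand x = 442/53 as a continued fraction with the Euclidean algorithm:
  442 = 8*53 + 18, so a_0 = 8.
  53 = 2*18 + 17, so a_1 = 2.
  18 = 1*17 + 1, so a_2 = 1.
  17 = 17*1 + 0, so a_3 = 17.
so x = [8; 2, 1, 17].
Convergents (p_i = a_i*p_{i-1} + p_{i-2}, q_i = a_i*q_{i-1} + q_{i-2} with p_{-2}=0, p_{-1}=1, q_{-2}=1, q_{-1}=0), until the denominator exceeds 21:
  i=0: a_0=8, p_0 = 8*1 + 0 = 8, q_0 = 8*0 + 1 = 1.
  i=1: a_1=2, p_1 = 2*8 + 1 = 17, q_1 = 2*1 + 0 = 2.
  i=2: a_2=1, p_2 = 1*17 + 8 = 25, q_2 = 1*2 + 1 = 3.
  i=3: a_3=17, p_3 = 17*25 + 17 = 442, q_3 = 17*3 + 2 = 53.
q_3 = 53 > 21, so the last convergent with denominator <= 21 is p_2/q_2 = 25/3.
The closest fraction with denominator <= 21 is either p_2/q_2 or the intermediate fraction (k*p_2 + p_1)/(k*q_2 + q_1) with the largest k >= 1 whose denominator stays <= 21; these approach x as k grows, and every other convergent or intermediate fraction in range is farther away.
Largest k: floor((21 - q_1)/q_2) = floor((21 - 2)/3) = 6.
That gives (6*25 + 17)/(6*3 + 2) = 167/20.
Compare the errors: |x - 25/3| = |442*3 - 25*53|/(53*3) = 1/159, and |x - 167/20| = |442*20 - 167*53|/(53*20) = 11/1060.
Cross-multiplying, 1*1060 = 1060 < 1749 = 11*159, so 1/159 is smaller: the convergent 25/3 is closer to x than 167/20.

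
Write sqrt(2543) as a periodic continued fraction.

[50; (2, 2, 1, 49, 1, 2, 2, 100)]

Write x_i = (sqrt(2543) + m_i)/d_i with (m_0, d_0) = (0, 1). a_0 = floor(sqrt(2543)) = 50, since 50^2 = 2500 <= 2543 < 2601 = 51^2.
Iterate m_{i+1} = d_i*a_i - m_i, d_{i+1} = (2543 - m_{i+1}^2)/d_i, a_{i+1} = floor((a_0 + m_{i+1})/d_{i+1}):
  m_1 = 1*50 - 0 = 50, d_1 = (2543 - 50^2)/1 = 43/1 = 43, a_1 = floor((50 + 50)/43) = 2.
  m_2 = 43*2 - 50 = 36, d_2 = (2543 - 36^2)/43 = 1247/43 = 29, a_2 = floor((50 + 36)/29) = 2.
  m_3 = 29*2 - 36 = 22, d_3 = (2543 - 22^2)/29 = 2059/29 = 71, a_3 = floor((50 + 22)/71) = 1.
  m_4 = 71*1 - 22 = 49, d_4 = (2543 - 49^2)/71 = 142/71 = 2, a_4 = floor((50 + 49)/2) = 49.
  m_5 = 2*49 - 49 = 49, d_5 = (2543 - 49^2)/2 = 142/2 = 71, a_5 = floor((50 + 49)/71) = 1.
  m_6 = 71*1 - 49 = 22, d_6 = (2543 - 22^2)/71 = 2059/71 = 29, a_6 = floor((50 + 22)/29) = 2.
  m_7 = 29*2 - 22 = 36, d_7 = (2543 - 36^2)/29 = 1247/29 = 43, a_7 = floor((50 + 36)/43) = 2.
  m_8 = 43*2 - 36 = 50, d_8 = (2543 - 50^2)/43 = 43/43 = 1, a_8 = floor((50 + 50)/1) = 100.
  m_9 = 1*100 - 50 = 50, d_9 = (2543 - 50^2)/1 = 43/1 = 43: (m_9, d_9) = (m_1, d_1) = (50, 43), so from here the quotients repeat a_1, ..., a_8; the period length is 8.
Hence the expansion of sqrt(2543) is a_0 = 50 followed by the repeating block 2, 2, 1, 49, 1, 2, 2, 100 (period 8).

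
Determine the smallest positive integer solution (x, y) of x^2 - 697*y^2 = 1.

First expand sqrt(697) as a continued fraction. With x_i = (sqrt(697) + m_i)/d_i and (m_0, d_0) = (0, 1): a_0 = floor(sqrt(697)) = 26, since 26^2 = 676 <= 697 < 729 = 27^2.
Iterate m_{i+1} = d_i*a_i - m_i, d_{i+1} = (697 - m_{i+1}^2)/d_i, a_{i+1} = floor((a_0 + m_{i+1})/d_{i+1}):
  m_1 = 1*26 - 0 = 26, d_1 = (697 - 26^2)/1 = 21/1 = 21, a_1 = floor((26 + 26)/21) = 2.
  m_2 = 21*2 - 26 = 16, d_2 = (697 - 16^2)/21 = 441/21 = 21, a_2 = floor((26 + 16)/21) = 2.
  m_3 = 21*2 - 16 = 26, d_3 = (697 - 26^2)/21 = 21/21 = 1, a_3 = floor((26 + 26)/1) = 52.
  m_4 = 1*52 - 26 = 26, d_4 = (697 - 26^2)/1 = 21/1 = 21: (m_4, d_4) = (m_1, d_1) = (26, 21), so from here the quotients repeat a_1, ..., a_3; the period length is 3.
So sqrt(697) = [26; (2, 2, 52)] with period length k = 3.
k is odd, so (p_{k-1}, q_{k-1}) only solves x^2 - 697y^2 = -1 and the fundamental solution of x^2 - 697y^2 = 1 is (p_{2k-1}, q_{2k-1}) = (p_5, q_5); compute convergents through index 5, running through the period twice.
Convergents (p_i = a_i*p_{i-1} + p_{i-2}, q_i = a_i*q_{i-1} + q_{i-2} with p_{-2}=0, p_{-1}=1, q_{-2}=1, q_{-1}=0):
  i=0: a_0=26, p_0 = 26*1 + 0 = 26, q_0 = 26*0 + 1 = 1.
  i=1: a_1=2, p_1 = 2*26 + 1 = 53, q_1 = 2*1 + 0 = 2.
  i=2: a_2=2, p_2 = 2*53 + 26 = 132, q_2 = 2*2 + 1 = 5.
  i=3: a_3=52, p_3 = 52*132 + 53 = 6917, q_3 = 52*5 + 2 = 262.
  i=4: a_4=2, p_4 = 2*6917 + 132 = 13966, q_4 = 2*262 + 5 = 529.
  i=5: a_5=2, p_5 = 2*13966 + 6917 = 34849, q_5 = 2*529 + 262 = 1320.
Indeed p_2^2 - 697*q_2^2 = 17424 - 17425 = -1, not +1.
Check: 34849^2 - 697*1320^2 = 1214452801 - 1214452800 = 1, so (x, y) = (34849, 1320) solves the equation, and by the theorem it is the least positive solution.

(x, y) = (34849, 1320)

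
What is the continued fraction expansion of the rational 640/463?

Run the Euclidean algorithm on 640 and 463; the successive quotients are the partial quotients a_0, a_1, ... (each step inverts the fractional part left over by the previous one):
  640 = 1*463 + 177, so a_0 = 1.
  463 = 2*177 + 109, so a_1 = 2.
  177 = 1*109 + 68, so a_2 = 1.
  109 = 1*68 + 41, so a_3 = 1.
  68 = 1*41 + 27, so a_4 = 1.
  41 = 1*27 + 14, so a_5 = 1.
  27 = 1*14 + 13, so a_6 = 1.
  14 = 1*13 + 1, so a_7 = 1.
  13 = 13*1 + 0, so a_8 = 13.
The remainder reaches 0 after 9 divisions, so the expansion has 9 partial quotients, read off in order.

[1; 2, 1, 1, 1, 1, 1, 1, 13]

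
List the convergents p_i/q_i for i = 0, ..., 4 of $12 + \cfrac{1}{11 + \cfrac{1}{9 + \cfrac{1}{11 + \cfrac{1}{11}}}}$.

12/1, 133/11, 1209/100, 13432/1111, 148961/12321

Using the convergent recurrence p_i = a_i*p_{i-1} + p_{i-2}, q_i = a_i*q_{i-1} + q_{i-2} with p_{-2}=0, p_{-1}=1, q_{-2}=1, q_{-1}=0:
  i=0: a_0=12, p_0 = 12*1 + 0 = 12, q_0 = 12*0 + 1 = 1.
  i=1: a_1=11, p_1 = 11*12 + 1 = 133, q_1 = 11*1 + 0 = 11.
  i=2: a_2=9, p_2 = 9*133 + 12 = 1209, q_2 = 9*11 + 1 = 100.
  i=3: a_3=11, p_3 = 11*1209 + 133 = 13432, q_3 = 11*100 + 11 = 1111.
  i=4: a_4=11, p_4 = 11*13432 + 1209 = 148961, q_4 = 11*1111 + 100 = 12321.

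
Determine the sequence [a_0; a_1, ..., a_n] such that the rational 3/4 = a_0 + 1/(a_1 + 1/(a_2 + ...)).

[0; 1, 3]

Run the Euclidean algorithm on 3 and 4; the successive quotients are the partial quotients a_0, a_1, ... (each step inverts the fractional part left over by the previous one):
  3 = 0*4 + 3, so a_0 = 0.
  4 = 1*3 + 1, so a_1 = 1.
  3 = 3*1 + 0, so a_2 = 3.
The remainder reaches 0 after 3 divisions, so the expansion has 3 partial quotients, read off in order.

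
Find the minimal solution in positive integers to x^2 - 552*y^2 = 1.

First expand sqrt(552) as a continued fraction. With x_i = (sqrt(552) + m_i)/d_i and (m_0, d_0) = (0, 1): a_0 = floor(sqrt(552)) = 23, since 23^2 = 529 <= 552 < 576 = 24^2.
Iterate m_{i+1} = d_i*a_i - m_i, d_{i+1} = (552 - m_{i+1}^2)/d_i, a_{i+1} = floor((a_0 + m_{i+1})/d_{i+1}):
  m_1 = 1*23 - 0 = 23, d_1 = (552 - 23^2)/1 = 23/1 = 23, a_1 = floor((23 + 23)/23) = 2.
  m_2 = 23*2 - 23 = 23, d_2 = (552 - 23^2)/23 = 23/23 = 1, a_2 = floor((23 + 23)/1) = 46.
  m_3 = 1*46 - 23 = 23, d_3 = (552 - 23^2)/1 = 23/1 = 23: (m_3, d_3) = (m_1, d_1) = (23, 23), so from here the quotients repeat a_1, a_2; the period length is 2.
So sqrt(552) = [23; (2, 46)] with period length k = 2.
k is even, so the fundamental solution of x^2 - 552y^2 = 1 is (p_{k-1}, q_{k-1}) = (p_1, q_1); compute convergents through index 1.
Convergents (p_i = a_i*p_{i-1} + p_{i-2}, q_i = a_i*q_{i-1} + q_{i-2} with p_{-2}=0, p_{-1}=1, q_{-2}=1, q_{-1}=0):
  i=0: a_0=23, p_0 = 23*1 + 0 = 23, q_0 = 23*0 + 1 = 1.
  i=1: a_1=2, p_1 = 2*23 + 1 = 47, q_1 = 2*1 + 0 = 2.
Check: 47^2 - 552*2^2 = 2209 - 2208 = 1, so (x, y) = (47, 2) solves the equation, and by the theorem it is the least positive solution.

(x, y) = (47, 2)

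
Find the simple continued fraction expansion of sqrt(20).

[4; (2, 8)]

Write x_i = (sqrt(20) + m_i)/d_i with (m_0, d_0) = (0, 1). a_0 = floor(sqrt(20)) = 4, since 4^2 = 16 <= 20 < 25 = 5^2.
Iterate m_{i+1} = d_i*a_i - m_i, d_{i+1} = (20 - m_{i+1}^2)/d_i, a_{i+1} = floor((a_0 + m_{i+1})/d_{i+1}):
  m_1 = 1*4 - 0 = 4, d_1 = (20 - 4^2)/1 = 4/1 = 4, a_1 = floor((4 + 4)/4) = 2.
  m_2 = 4*2 - 4 = 4, d_2 = (20 - 4^2)/4 = 4/4 = 1, a_2 = floor((4 + 4)/1) = 8.
  m_3 = 1*8 - 4 = 4, d_3 = (20 - 4^2)/1 = 4/1 = 4: (m_3, d_3) = (m_1, d_1) = (4, 4), so from here the quotients repeat a_1, a_2; the period length is 2.
Hence the expansion of sqrt(20) is a_0 = 4 followed by the repeating block 2, 8 (period 2).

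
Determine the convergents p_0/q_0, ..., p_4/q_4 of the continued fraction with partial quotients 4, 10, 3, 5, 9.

4/1, 41/10, 127/31, 676/165, 6211/1516

Using the convergent recurrence p_i = a_i*p_{i-1} + p_{i-2}, q_i = a_i*q_{i-1} + q_{i-2} with p_{-2}=0, p_{-1}=1, q_{-2}=1, q_{-1}=0:
  i=0: a_0=4, p_0 = 4*1 + 0 = 4, q_0 = 4*0 + 1 = 1.
  i=1: a_1=10, p_1 = 10*4 + 1 = 41, q_1 = 10*1 + 0 = 10.
  i=2: a_2=3, p_2 = 3*41 + 4 = 127, q_2 = 3*10 + 1 = 31.
  i=3: a_3=5, p_3 = 5*127 + 41 = 676, q_3 = 5*31 + 10 = 165.
  i=4: a_4=9, p_4 = 9*676 + 127 = 6211, q_4 = 9*165 + 31 = 1516.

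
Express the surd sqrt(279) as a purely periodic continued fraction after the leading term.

Write x_i = (sqrt(279) + m_i)/d_i with (m_0, d_0) = (0, 1). a_0 = floor(sqrt(279)) = 16, since 16^2 = 256 <= 279 < 289 = 17^2.
Iterate m_{i+1} = d_i*a_i - m_i, d_{i+1} = (279 - m_{i+1}^2)/d_i, a_{i+1} = floor((a_0 + m_{i+1})/d_{i+1}):
  m_1 = 1*16 - 0 = 16, d_1 = (279 - 16^2)/1 = 23/1 = 23, a_1 = floor((16 + 16)/23) = 1.
  m_2 = 23*1 - 16 = 7, d_2 = (279 - 7^2)/23 = 230/23 = 10, a_2 = floor((16 + 7)/10) = 2.
  m_3 = 10*2 - 7 = 13, d_3 = (279 - 13^2)/10 = 110/10 = 11, a_3 = floor((16 + 13)/11) = 2.
  m_4 = 11*2 - 13 = 9, d_4 = (279 - 9^2)/11 = 198/11 = 18, a_4 = floor((16 + 9)/18) = 1.
  m_5 = 18*1 - 9 = 9, d_5 = (279 - 9^2)/18 = 198/18 = 11, a_5 = floor((16 + 9)/11) = 2.
  m_6 = 11*2 - 9 = 13, d_6 = (279 - 13^2)/11 = 110/11 = 10, a_6 = floor((16 + 13)/10) = 2.
  m_7 = 10*2 - 13 = 7, d_7 = (279 - 7^2)/10 = 230/10 = 23, a_7 = floor((16 + 7)/23) = 1.
  m_8 = 23*1 - 7 = 16, d_8 = (279 - 16^2)/23 = 23/23 = 1, a_8 = floor((16 + 16)/1) = 32.
  m_9 = 1*32 - 16 = 16, d_9 = (279 - 16^2)/1 = 23/1 = 23: (m_9, d_9) = (m_1, d_1) = (16, 23), so from here the quotients repeat a_1, ..., a_8; the period length is 8.
Hence the expansion of sqrt(279) is a_0 = 16 followed by the repeating block 1, 2, 2, 1, 2, 2, 1, 32 (period 8).

[16; (1, 2, 2, 1, 2, 2, 1, 32)]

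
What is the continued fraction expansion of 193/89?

Run the Euclidean algorithm on 193 and 89; the successive quotients are the partial quotients a_0, a_1, ... (each step inverts the fractional part left over by the previous one):
  193 = 2*89 + 15, so a_0 = 2.
  89 = 5*15 + 14, so a_1 = 5.
  15 = 1*14 + 1, so a_2 = 1.
  14 = 14*1 + 0, so a_3 = 14.
The remainder reaches 0 after 4 divisions, so the expansion has 4 partial quotients, read off in order.

[2; 5, 1, 14]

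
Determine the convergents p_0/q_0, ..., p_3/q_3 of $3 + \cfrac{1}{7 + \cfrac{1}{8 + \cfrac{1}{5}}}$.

Using the convergent recurrence p_i = a_i*p_{i-1} + p_{i-2}, q_i = a_i*q_{i-1} + q_{i-2} with p_{-2}=0, p_{-1}=1, q_{-2}=1, q_{-1}=0:
  i=0: a_0=3, p_0 = 3*1 + 0 = 3, q_0 = 3*0 + 1 = 1.
  i=1: a_1=7, p_1 = 7*3 + 1 = 22, q_1 = 7*1 + 0 = 7.
  i=2: a_2=8, p_2 = 8*22 + 3 = 179, q_2 = 8*7 + 1 = 57.
  i=3: a_3=5, p_3 = 5*179 + 22 = 917, q_3 = 5*57 + 7 = 292.

3/1, 22/7, 179/57, 917/292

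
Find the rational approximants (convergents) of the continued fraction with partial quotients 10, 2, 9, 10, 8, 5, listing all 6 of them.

Using the convergent recurrence p_i = a_i*p_{i-1} + p_{i-2}, q_i = a_i*q_{i-1} + q_{i-2} with p_{-2}=0, p_{-1}=1, q_{-2}=1, q_{-1}=0:
  i=0: a_0=10, p_0 = 10*1 + 0 = 10, q_0 = 10*0 + 1 = 1.
  i=1: a_1=2, p_1 = 2*10 + 1 = 21, q_1 = 2*1 + 0 = 2.
  i=2: a_2=9, p_2 = 9*21 + 10 = 199, q_2 = 9*2 + 1 = 19.
  i=3: a_3=10, p_3 = 10*199 + 21 = 2011, q_3 = 10*19 + 2 = 192.
  i=4: a_4=8, p_4 = 8*2011 + 199 = 16287, q_4 = 8*192 + 19 = 1555.
  i=5: a_5=5, p_5 = 5*16287 + 2011 = 83446, q_5 = 5*1555 + 192 = 7967.

10/1, 21/2, 199/19, 2011/192, 16287/1555, 83446/7967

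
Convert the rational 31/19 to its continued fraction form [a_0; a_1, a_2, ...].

Run the Euclidean algorithm on 31 and 19; the successive quotients are the partial quotients a_0, a_1, ... (each step inverts the fractional part left over by the previous one):
  31 = 1*19 + 12, so a_0 = 1.
  19 = 1*12 + 7, so a_1 = 1.
  12 = 1*7 + 5, so a_2 = 1.
  7 = 1*5 + 2, so a_3 = 1.
  5 = 2*2 + 1, so a_4 = 2.
  2 = 2*1 + 0, so a_5 = 2.
The remainder reaches 0 after 6 divisions, so the expansion has 6 partial quotients, read off in order.

[1; 1, 1, 1, 2, 2]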